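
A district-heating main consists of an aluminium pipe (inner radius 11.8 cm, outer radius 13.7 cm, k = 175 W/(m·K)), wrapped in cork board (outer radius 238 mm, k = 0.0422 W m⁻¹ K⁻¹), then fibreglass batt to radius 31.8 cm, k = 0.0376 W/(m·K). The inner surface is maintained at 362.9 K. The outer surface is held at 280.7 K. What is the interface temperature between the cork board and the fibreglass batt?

Series thermal resistances, inner to outer:
  R'_aluminium = ln(0.137/0.118)/(2πk) = 0.1493/(2π·175) = 1.358×10^-4 m·K/W
  R'_cork board = ln(0.238/0.137)/(2πk) = 0.5523/(2π·0.0422) = 2.083 m·K/W
  R'_fibreglass batt = ln(0.318/0.238)/(2πk) = 0.2898/(2π·0.0376) = 1.227 m·K/W
ΣR = 1.358×10^-4 + 2.083 + 1.227 = 3.310 m·K/W
Q' = ΔT/ΣR = (362.9 K − 280.7 K)/3.310 = 24.83 W/m
From the inner boundary to the cork board/fibreglass batt interface, ΣR_partial = 2.083 m·K/W.
T_interface = T_in − Q'·ΣR_partial = 362.9 K − (24.83)(2.083) = 311.2 K

T = 311.2 K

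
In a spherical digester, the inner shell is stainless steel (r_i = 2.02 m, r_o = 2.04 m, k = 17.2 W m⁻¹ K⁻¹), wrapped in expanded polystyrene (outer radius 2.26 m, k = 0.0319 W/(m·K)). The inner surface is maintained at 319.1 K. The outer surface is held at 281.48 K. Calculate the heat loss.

Series thermal resistances, inner to outer:
  R_stainless steel = (1/2.02 − 1/2.04)/(4πk) = 0.004853/(4π·17.2) = 2.245×10^-5 K/W
  R_expanded polystyrene = (1/2.04 − 1/2.26)/(4πk) = 0.04772/(4π·0.0319) = 0.1190 K/W
ΣR = 2.245×10^-5 + 0.1190 = 0.1190 K/W
Q = ΔT/ΣR = (319.1 K − 281.48 K)/0.1190 = 316 W

Q = 316 W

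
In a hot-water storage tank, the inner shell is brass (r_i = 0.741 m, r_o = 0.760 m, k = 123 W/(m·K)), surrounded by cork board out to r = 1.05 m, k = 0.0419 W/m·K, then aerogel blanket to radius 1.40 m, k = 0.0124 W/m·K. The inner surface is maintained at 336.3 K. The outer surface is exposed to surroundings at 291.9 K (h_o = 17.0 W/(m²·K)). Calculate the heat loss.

Resistance network (inner→outer):
  R_brass = (1/0.741 − 1/0.760)/(4πk) = 0.03374/(4π·123) = 2.183×10^-5 K/W
  R_cork board = (1/0.760 − 1/1.05)/(4πk) = 0.3634/(4π·0.0419) = 0.6902 K/W
  R_aerogel blanket = (1/1.05 − 1/1.40)/(4πk) = 0.2381/(4π·0.0124) = 1.528 K/W
  R_conv,out = 1/(4πr²h) = 1/(4π·1.40²·17.0) = 0.002388 K/W
ΣR = 2.183×10^-5 + 0.6902 + 1.528 + 0.002388 = 2.221 K/W
Q = ΔT/ΣR = (336.3 K − 291.9 K)/2.221 = 20.0 W

Q = 20.0 W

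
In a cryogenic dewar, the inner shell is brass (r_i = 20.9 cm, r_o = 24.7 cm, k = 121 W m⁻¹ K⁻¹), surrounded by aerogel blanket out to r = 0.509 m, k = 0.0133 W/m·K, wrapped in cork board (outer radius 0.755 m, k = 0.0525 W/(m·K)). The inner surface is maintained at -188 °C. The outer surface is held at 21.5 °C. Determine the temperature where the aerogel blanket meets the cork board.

Series thermal resistances, inner to outer:
  R_brass = (1/0.209 − 1/0.247)/(4πk) = 0.7361/(4π·121) = 4.841×10^-4 K/W
  R_aerogel blanket = (1/0.247 − 1/0.509)/(4πk) = 2.084/(4π·0.0133) = 12.47 K/W
  R_cork board = (1/0.509 − 1/0.755)/(4πk) = 0.6401/(4π·0.0525) = 0.9703 K/W
ΣR = 4.841×10^-4 + 12.47 + 0.9703 = 13.44 K/W
Q = ΔT/ΣR = (-188 °C − 21.5 °C)/13.44 = -15.59 W
From the inner boundary to the aerogel blanket/cork board interface, ΣR_partial = 12.47 K/W.
T_interface = T_in − Q·ΣR_partial = -188 °C − (-15.59)(12.47) = 6.4 °C

T = 6.4 °C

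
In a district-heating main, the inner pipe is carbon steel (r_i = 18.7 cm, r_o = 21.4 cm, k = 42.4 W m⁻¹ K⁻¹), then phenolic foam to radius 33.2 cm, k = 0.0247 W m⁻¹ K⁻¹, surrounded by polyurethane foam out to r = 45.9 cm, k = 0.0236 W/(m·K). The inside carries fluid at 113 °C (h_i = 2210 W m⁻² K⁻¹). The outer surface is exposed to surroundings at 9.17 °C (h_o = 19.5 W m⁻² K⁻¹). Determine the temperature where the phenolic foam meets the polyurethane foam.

Resistance network (inner→outer):
  R'_conv,in = 1/(2πr h) = 1/(2π·0.187·2210) = 3.851×10^-4 m·K/W
  R'_carbon steel = ln(0.214/0.187)/(2πk) = 0.1349/(2π·42.4) = 5.062×10^-4 m·K/W
  R'_phenolic foam = ln(0.332/0.214)/(2πk) = 0.4392/(2π·0.0247) = 2.830 m·K/W
  R'_polyurethane foam = ln(0.459/0.332)/(2πk) = 0.3239/(2π·0.0236) = 2.184 m·K/W
  R'_conv,out = 1/(2πr h) = 1/(2π·0.459·19.5) = 0.01778 m·K/W
ΣR = 3.851×10^-4 + 5.062×10^-4 + 2.830 + 2.184 + 0.01778 = 5.033 m·K/W
Q' = ΔT/ΣR = (113 °C − 9.17 °C)/5.033 = 20.63 W/m
From the inner boundary to the phenolic foam/polyurethane foam interface, ΣR_partial = 2.831 m·K/W.
T_interface = T_in − Q'·ΣR_partial = 113 °C − (20.63)(2.831) = 54.6 °C

T = 54.6 °C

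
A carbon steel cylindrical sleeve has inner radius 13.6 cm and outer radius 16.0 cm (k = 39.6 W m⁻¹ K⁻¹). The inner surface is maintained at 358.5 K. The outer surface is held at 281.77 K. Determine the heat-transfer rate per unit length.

Q' = 117 kW/m

Q' = 2πk·ΔT/ln(r₂/r₁) = 2π × 39.6 × 76.73 / ln(0.160/0.136) = 1.17×10^5 W/m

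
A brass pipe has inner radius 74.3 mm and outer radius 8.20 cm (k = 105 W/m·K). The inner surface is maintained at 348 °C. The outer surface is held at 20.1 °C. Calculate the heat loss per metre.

Q' = 2πk·ΔT/ln(r₂/r₁) = 2π × 105 × 327.9 / ln(0.0820/0.0743) = 2.19×10^6 W/m

Q' = 2190 kW/m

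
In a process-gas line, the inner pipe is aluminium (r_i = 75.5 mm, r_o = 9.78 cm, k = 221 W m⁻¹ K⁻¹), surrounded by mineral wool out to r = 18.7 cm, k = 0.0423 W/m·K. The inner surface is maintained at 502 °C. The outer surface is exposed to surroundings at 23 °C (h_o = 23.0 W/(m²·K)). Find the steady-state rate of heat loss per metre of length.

Series thermal resistances, inner to outer:
  R'_aluminium = ln(0.0978/0.0755)/(2πk) = 0.2588/(2π·221) = 1.864×10^-4 m·K/W
  R'_mineral wool = ln(0.187/0.0978)/(2πk) = 0.6482/(2π·0.0423) = 2.439 m·K/W
  R'_conv,out = 1/(2πr h) = 1/(2π·0.187·23.0) = 0.03700 m·K/W
ΣR = 1.864×10^-4 + 2.439 + 0.03700 = 2.476 m·K/W
Q' = ΔT/ΣR = (502 °C − 23 °C)/2.476 = 193 W/m

Q' = 193 W/m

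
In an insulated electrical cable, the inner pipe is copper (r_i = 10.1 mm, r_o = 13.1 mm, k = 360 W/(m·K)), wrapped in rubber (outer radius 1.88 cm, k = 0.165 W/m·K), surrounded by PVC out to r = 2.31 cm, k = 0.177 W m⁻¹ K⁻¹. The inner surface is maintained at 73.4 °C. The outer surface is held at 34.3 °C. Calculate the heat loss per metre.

Q' = 73.3 W/m

Treat each layer as a resistance in series:
  R'_copper = ln(0.0131/0.0101)/(2πk) = 0.2601/(2π·360) = 1.150×10^-4 m·K/W
  R'_rubber = ln(0.0188/0.0131)/(2πk) = 0.3612/(2π·0.165) = 0.3484 m·K/W
  R'_PVC = ln(0.0231/0.0188)/(2πk) = 0.2060/(2π·0.177) = 0.1852 m·K/W
ΣR = 1.150×10^-4 + 0.3484 + 0.1852 = 0.5337 m·K/W
Q' = ΔT/ΣR = (73.4 °C − 34.3 °C)/0.5337 = 73.3 W/m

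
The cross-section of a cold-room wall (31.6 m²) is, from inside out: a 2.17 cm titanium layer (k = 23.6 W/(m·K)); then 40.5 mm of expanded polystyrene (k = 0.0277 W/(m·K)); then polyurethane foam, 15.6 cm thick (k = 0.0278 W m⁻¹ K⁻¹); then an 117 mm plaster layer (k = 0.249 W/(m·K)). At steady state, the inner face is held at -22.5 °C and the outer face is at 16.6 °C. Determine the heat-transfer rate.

Q = 164 W

Resistance network (inner→outer):
  R_titanium = L/(kA) = 0.0217/(23.6·31.6) = 2.910×10^-5 K/W
  R_expanded polystyrene = L/(kA) = 0.0405/(0.0277·31.6) = 0.04627 K/W
  R_polyurethane foam = L/(kA) = 0.156/(0.0278·31.6) = 0.1776 K/W
  R_plaster = L/(kA) = 0.117/(0.249·31.6) = 0.01487 K/W
ΣR = 2.910×10^-5 + 0.04627 + 0.1776 + 0.01487 = 0.2388 K/W
Q = ΔT/ΣR = (-22.5 °C − 16.6 °C)/0.2388 = -164 W
(Negative Q ⇒ heat flows inward; heat gain = 164 W.)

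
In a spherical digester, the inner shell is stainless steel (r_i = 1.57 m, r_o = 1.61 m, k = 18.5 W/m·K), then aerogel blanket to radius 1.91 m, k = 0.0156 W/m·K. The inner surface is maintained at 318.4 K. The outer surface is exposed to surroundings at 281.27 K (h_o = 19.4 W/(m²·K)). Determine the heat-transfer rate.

Resistance network (inner→outer):
  R_stainless steel = (1/1.57 − 1/1.61)/(4πk) = 0.01582/(4π·18.5) = 6.807×10^-5 K/W
  R_aerogel blanket = (1/1.61 − 1/1.91)/(4πk) = 0.09756/(4π·0.0156) = 0.4977 K/W
  R_conv,out = 1/(4πr²h) = 1/(4π·1.91²·19.4) = 0.001124 K/W
ΣR = 6.807×10^-5 + 0.4977 + 0.001124 = 0.4989 K/W
Q = ΔT/ΣR = (318.4 K − 281.27 K)/0.4989 = 74.4 W

Q = 74.4 W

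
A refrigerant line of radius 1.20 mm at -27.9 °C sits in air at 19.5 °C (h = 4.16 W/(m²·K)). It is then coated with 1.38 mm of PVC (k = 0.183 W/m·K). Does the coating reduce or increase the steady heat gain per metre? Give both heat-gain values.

increases: 1.49 → 3.06 W/m

Critical radius for a cylinder: r_cr = k/h = 0.0440 m = 4.40 cm.
Outer radius after coating: r₂ = 0.00120 + 0.00138 = 0.00258 m.
Since r₁ < r_cr and r₂ ≤ r_cr, the coating moves toward the maximum at r_cr — heat gain rises.
Bare: R = 1/(2πr₁h) = 31.88 m·K/W; Q = 47.4/31.88 = 1.49 W/m.
Coated: R = R_cond + R_conv = 15.49 m·K/W; Q = 47.4/15.49 = 3.06 W/m.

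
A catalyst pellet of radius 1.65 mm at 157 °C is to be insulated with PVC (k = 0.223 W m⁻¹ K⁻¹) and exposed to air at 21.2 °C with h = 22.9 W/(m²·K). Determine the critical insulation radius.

r_cr = 1.95 cm

For a sphere, r_cr = 2k_ins/h = 2·0.223/22.9 = 0.0195 m = 1.95 cm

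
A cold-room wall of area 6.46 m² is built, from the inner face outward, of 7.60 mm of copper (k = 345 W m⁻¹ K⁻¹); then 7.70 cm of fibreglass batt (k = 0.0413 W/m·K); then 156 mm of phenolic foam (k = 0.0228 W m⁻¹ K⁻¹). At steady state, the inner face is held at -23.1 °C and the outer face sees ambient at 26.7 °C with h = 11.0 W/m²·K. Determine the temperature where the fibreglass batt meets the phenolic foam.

T = -12.5 °C

Treat each layer as a resistance in series:
  R_copper = L/(kA) = 0.00760/(345·6.46) = 3.410×10^-6 K/W
  R_fibreglass batt = L/(kA) = 0.0770/(0.0413·6.46) = 0.2886 K/W
  R_phenolic foam = L/(kA) = 0.156/(0.0228·6.46) = 1.059 K/W
  R_conv,out = 1/(hA) = 1/(11.0·6.46) = 0.01407 K/W
ΣR = 3.410×10^-6 + 0.2886 + 1.059 + 0.01407 = 1.362 K/W
Q = ΔT/ΣR = (-23.1 °C − 26.7 °C)/1.362 = -36.56 W
From the inner boundary to the fibreglass batt/phenolic foam interface, ΣR_partial = 0.2886 K/W.
T_interface = T_in − Q·ΣR_partial = -23.1 °C − (-36.56)(0.2886) = -12.5 °C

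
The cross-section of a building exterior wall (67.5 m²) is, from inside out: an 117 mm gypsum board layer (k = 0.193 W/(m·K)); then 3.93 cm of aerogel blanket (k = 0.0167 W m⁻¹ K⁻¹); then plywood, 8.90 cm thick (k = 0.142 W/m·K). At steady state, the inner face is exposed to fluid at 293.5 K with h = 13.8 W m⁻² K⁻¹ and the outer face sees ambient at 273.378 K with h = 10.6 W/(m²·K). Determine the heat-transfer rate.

Q = 362 W

Resistance network (inner→outer):
  R_conv,in = 1/(hA) = 1/(13.8·67.5) = 0.001074 K/W
  R_gypsum board = L/(kA) = 0.117/(0.193·67.5) = 0.008981 K/W
  R_aerogel blanket = L/(kA) = 0.0393/(0.0167·67.5) = 0.03486 K/W
  R_plywood = L/(kA) = 0.0890/(0.142·67.5) = 0.009285 K/W
  R_conv,out = 1/(hA) = 1/(10.6·67.5) = 0.001398 K/W
ΣR = 0.001074 + 0.008981 + 0.03486 + 0.009285 + 0.001398 = 0.05560 K/W
Q = ΔT/ΣR = (293.5 K − 273.378 K)/0.05560 = 362 W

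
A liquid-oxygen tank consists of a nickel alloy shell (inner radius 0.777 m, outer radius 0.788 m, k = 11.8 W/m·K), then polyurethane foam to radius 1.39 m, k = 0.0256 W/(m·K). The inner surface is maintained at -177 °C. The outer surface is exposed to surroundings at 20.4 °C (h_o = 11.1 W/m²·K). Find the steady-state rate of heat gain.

Q = 115 W

Resistance network (inner→outer):
  R_nickel alloy = (1/0.777 − 1/0.788)/(4πk) = 0.01797/(4π·11.8) = 1.212×10^-4 K/W
  R_polyurethane foam = (1/0.788 − 1/1.39)/(4πk) = 0.5496/(4π·0.0256) = 1.708 K/W
  R_conv,out = 1/(4πr²h) = 1/(4π·1.39²·11.1) = 0.003711 K/W
ΣR = 1.212×10^-4 + 1.708 + 0.003711 = 1.712 K/W
Q = ΔT/ΣR = (-177 °C − 20.4 °C)/1.712 = -115 W
(Negative Q ⇒ heat flows inward; heat gain = 115 W.)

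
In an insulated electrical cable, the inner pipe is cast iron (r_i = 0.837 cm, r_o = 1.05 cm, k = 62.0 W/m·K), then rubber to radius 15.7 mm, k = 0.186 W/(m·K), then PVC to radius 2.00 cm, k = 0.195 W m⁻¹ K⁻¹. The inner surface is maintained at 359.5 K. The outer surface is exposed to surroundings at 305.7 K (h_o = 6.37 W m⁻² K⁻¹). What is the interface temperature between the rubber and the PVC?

T = 349.1 K

Series thermal resistances, inner to outer:
  R'_cast iron = ln(0.0105/0.00837)/(2πk) = 0.2267/(2π·62.0) = 5.820×10^-4 m·K/W
  R'_rubber = ln(0.0157/0.0105)/(2πk) = 0.4023/(2π·0.186) = 0.3442 m·K/W
  R'_PVC = ln(0.0200/0.0157)/(2πk) = 0.2421/(2π·0.195) = 0.1976 m·K/W
  R'_conv,out = 1/(2πr h) = 1/(2π·0.0200·6.37) = 1.249 m·K/W
ΣR = 5.820×10^-4 + 0.3442 + 0.1976 + 1.249 = 1.791 m·K/W
Q' = ΔT/ΣR = (359.5 K − 305.7 K)/1.791 = 30.04 W/m
From the inner boundary to the rubber/PVC interface, ΣR_partial = 0.3448 m·K/W.
T_interface = T_in − Q'·ΣR_partial = 359.5 K − (30.04)(0.3448) = 349.1 K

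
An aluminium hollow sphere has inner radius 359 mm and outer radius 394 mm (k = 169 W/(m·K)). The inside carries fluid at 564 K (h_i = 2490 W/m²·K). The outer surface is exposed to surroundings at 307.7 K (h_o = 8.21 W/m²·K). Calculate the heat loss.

Series thermal resistances, inner to outer:
  R_conv,in = 1/(4πr²h) = 1/(4π·0.359²·2490) = 2.480×10^-4 K/W
  R_aluminium = (1/0.359 − 1/0.394)/(4πk) = 0.2474/(4π·169) = 1.165×10^-4 K/W
  R_conv,out = 1/(4πr²h) = 1/(4π·0.394²·8.21) = 0.06244 K/W
ΣR = 2.480×10^-4 + 1.165×10^-4 + 0.06244 = 0.06280 K/W
Q = ΔT/ΣR = (564 K − 307.7 K)/0.06280 = 4080 W

Q = 4080 W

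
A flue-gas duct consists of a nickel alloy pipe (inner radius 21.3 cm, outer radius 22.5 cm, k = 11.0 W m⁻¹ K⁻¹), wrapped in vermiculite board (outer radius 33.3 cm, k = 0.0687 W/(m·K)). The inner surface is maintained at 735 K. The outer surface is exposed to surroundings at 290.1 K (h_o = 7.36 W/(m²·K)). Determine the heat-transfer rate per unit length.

Q' = 457 W/m

Treat each layer as a resistance in series:
  R'_nickel alloy = ln(0.225/0.213)/(2πk) = 0.05481/(2π·11.0) = 7.930×10^-4 m·K/W
  R'_vermiculite board = ln(0.333/0.225)/(2πk) = 0.3920/(2π·0.0687) = 0.9082 m·K/W
  R'_conv,out = 1/(2πr h) = 1/(2π·0.333·7.36) = 0.06494 m·K/W
ΣR = 7.930×10^-4 + 0.9082 + 0.06494 = 0.9739 m·K/W
Q' = ΔT/ΣR = (735 K − 290.1 K)/0.9739 = 457 W/m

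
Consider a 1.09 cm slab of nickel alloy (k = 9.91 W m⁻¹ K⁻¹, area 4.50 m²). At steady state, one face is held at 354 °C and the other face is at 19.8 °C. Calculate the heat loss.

Q = 1370 kW

Q = kA·ΔT/L = 9.91 × 4.50 × |354 °C − 19.8 °C| / 0.0109 = 1.37×10^6 W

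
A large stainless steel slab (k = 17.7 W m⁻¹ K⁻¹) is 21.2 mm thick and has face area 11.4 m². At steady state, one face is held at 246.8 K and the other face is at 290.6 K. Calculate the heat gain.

Q = 4.17×10^5 W

Q = kA·ΔT/L = 17.7 × 11.4 × |246.8 K − 290.6 K| / 0.0212 = 4.17×10^5 W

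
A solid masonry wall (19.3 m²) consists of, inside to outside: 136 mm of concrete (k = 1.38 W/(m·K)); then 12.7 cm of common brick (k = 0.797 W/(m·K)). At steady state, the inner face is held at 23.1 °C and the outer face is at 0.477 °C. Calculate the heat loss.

Q = 1690 W

Series thermal resistances, inner to outer:
  R_concrete = L/(kA) = 0.136/(1.38·19.3) = 0.005106 K/W
  R_common brick = L/(kA) = 0.127/(0.797·19.3) = 0.008256 K/W
ΣR = 0.005106 + 0.008256 = 0.01336 K/W
Q = ΔT/ΣR = (23.1 °C − 0.477 °C)/0.01336 = 1690 W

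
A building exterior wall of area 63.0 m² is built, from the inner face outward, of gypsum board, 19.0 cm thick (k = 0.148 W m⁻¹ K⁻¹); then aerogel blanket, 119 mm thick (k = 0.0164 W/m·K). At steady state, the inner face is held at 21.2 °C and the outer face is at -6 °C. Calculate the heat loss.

Q = 201 W

Resistance network (inner→outer):
  R_gypsum board = L/(kA) = 0.190/(0.148·63.0) = 0.02038 K/W
  R_aerogel blanket = L/(kA) = 0.119/(0.0164·63.0) = 0.1152 K/W
ΣR = 0.02038 + 0.1152 = 0.1356 K/W
Q = ΔT/ΣR = (21.2 °C − -6 °C)/0.1356 = 201 W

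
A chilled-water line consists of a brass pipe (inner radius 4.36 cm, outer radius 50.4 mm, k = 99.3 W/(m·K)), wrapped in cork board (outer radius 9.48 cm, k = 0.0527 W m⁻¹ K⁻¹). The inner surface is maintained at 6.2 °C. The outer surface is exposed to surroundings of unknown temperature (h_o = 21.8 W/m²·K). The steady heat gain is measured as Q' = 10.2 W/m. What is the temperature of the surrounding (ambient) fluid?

Series resistances:
  R'_brass = ln(0.0504/0.0436)/(2πk) = 0.1449/(2π·99.3) = 2.323×10^-4 m·K/W
  R'_cork board = ln(0.0948/0.0504)/(2πk) = 0.6318/(2π·0.0527) = 1.908 m·K/W
  R'_conv,out = 1/(2πr h) = 1/(2π·0.0948·21.8) = 0.07701 m·K/W
ΣR = 1.985 m·K/W
ΔT = Q'·ΣR = 10.2 × 1.985 = 20.25 K
Heat flows inward, so T_out = T_in + ΔT = 6.2 + 20.25 = 26.4 °C

T_out = 26.4 °C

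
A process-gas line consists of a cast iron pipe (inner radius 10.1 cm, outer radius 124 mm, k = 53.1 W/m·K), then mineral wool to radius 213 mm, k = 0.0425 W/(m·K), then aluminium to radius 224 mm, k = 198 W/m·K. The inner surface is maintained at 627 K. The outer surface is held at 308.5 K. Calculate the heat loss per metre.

Q' = 157 W/m

Treat each layer as a resistance in series:
  R'_cast iron = ln(0.124/0.101)/(2πk) = 0.2052/(2π·53.1) = 6.149×10^-4 m·K/W
  R'_mineral wool = ln(0.213/0.124)/(2πk) = 0.5410/(2π·0.0425) = 2.026 m·K/W
  R'_aluminium = ln(0.224/0.213)/(2πk) = 0.05035/(2π·198) = 4.048×10^-5 m·K/W
ΣR = 6.149×10^-4 + 2.026 + 4.048×10^-5 = 2.027 m·K/W
Q' = ΔT/ΣR = (627 K − 308.5 K)/2.027 = 157 W/m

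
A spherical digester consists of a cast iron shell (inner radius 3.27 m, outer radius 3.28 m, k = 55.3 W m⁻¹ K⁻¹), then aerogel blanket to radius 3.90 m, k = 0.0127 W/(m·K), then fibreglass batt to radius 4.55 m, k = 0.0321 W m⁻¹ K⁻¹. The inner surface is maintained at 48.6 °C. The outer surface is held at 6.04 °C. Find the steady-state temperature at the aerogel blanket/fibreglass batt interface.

T = 15.8 °C

Series thermal resistances, inner to outer:
  R_cast iron = (1/3.27 − 1/3.28)/(4πk) = 9.323×10^-4/(4π·55.3) = 1.342×10^-6 K/W
  R_aerogel blanket = (1/3.28 − 1/3.90)/(4πk) = 0.04847/(4π·0.0127) = 0.3037 K/W
  R_fibreglass batt = (1/3.90 − 1/4.55)/(4πk) = 0.03663/(4π·0.0321) = 0.09081 K/W
ΣR = 1.342×10^-6 + 0.3037 + 0.09081 = 0.3945 K/W
Q = ΔT/ΣR = (48.6 °C − 6.04 °C)/0.3945 = 107.9 W
From the inner boundary to the aerogel blanket/fibreglass batt interface, ΣR_partial = 0.3037 K/W.
T_interface = T_in − Q·ΣR_partial = 48.6 °C − (107.9)(0.3037) = 15.8 °C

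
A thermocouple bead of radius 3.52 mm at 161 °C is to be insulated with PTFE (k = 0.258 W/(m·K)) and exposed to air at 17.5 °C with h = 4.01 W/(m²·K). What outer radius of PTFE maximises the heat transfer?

For a sphere, r_cr = 2k_ins/h = 2·0.258/4.01 = 0.129 m = 12.9 cm

r_cr = 12.9 cm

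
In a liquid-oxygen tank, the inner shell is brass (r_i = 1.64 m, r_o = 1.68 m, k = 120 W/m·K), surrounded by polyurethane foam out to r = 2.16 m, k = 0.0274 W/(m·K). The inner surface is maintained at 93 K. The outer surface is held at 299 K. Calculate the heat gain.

Series thermal resistances, inner to outer:
  R_brass = (1/1.64 − 1/1.68)/(4πk) = 0.01452/(4π·120) = 9.628×10^-6 K/W
  R_polyurethane foam = (1/1.68 − 1/2.16)/(4πk) = 0.1323/(4π·0.0274) = 0.3842 K/W
ΣR = 9.628×10^-6 + 0.3842 = 0.3842 K/W
Q = ΔT/ΣR = (93 K − 299 K)/0.3842 = -536 W
(Negative Q ⇒ heat flows inward; heat gain = 536 W.)

Q = 536 W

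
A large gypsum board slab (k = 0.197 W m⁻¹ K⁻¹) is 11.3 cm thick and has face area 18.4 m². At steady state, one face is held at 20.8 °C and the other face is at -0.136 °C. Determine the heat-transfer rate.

Q = kA·ΔT/L = 0.197 × 18.4 × |20.8 °C − -0.136 °C| / 0.113 = 672 W

Q = 672 W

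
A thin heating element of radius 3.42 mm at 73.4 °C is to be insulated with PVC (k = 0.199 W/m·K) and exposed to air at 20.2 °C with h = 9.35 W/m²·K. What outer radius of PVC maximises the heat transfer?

For a cylinder, r_cr = k_ins/h = 0.199/9.35 = 0.0213 m = 2.13 cm

r_cr = 2.13 cm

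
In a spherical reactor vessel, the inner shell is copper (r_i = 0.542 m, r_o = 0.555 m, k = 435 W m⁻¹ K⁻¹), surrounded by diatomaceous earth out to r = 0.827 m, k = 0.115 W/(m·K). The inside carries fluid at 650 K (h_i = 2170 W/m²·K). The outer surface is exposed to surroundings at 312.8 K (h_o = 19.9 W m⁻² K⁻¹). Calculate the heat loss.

Series thermal resistances, inner to outer:
  R_conv,in = 1/(4πr²h) = 1/(4π·0.542²·2170) = 1.248×10^-4 K/W
  R_copper = (1/0.542 − 1/0.555)/(4πk) = 0.04322/(4π·435) = 7.906×10^-6 K/W
  R_diatomaceous earth = (1/0.555 − 1/0.827)/(4πk) = 0.5926/(4π·0.115) = 0.4101 K/W
  R_conv,out = 1/(4πr²h) = 1/(4π·0.827²·19.9) = 0.005847 K/W
ΣR = 1.248×10^-4 + 7.906×10^-6 + 0.4101 + 0.005847 = 0.4161 K/W
Q = ΔT/ΣR = (650 K − 312.8 K)/0.4161 = 810 W

Q = 810 W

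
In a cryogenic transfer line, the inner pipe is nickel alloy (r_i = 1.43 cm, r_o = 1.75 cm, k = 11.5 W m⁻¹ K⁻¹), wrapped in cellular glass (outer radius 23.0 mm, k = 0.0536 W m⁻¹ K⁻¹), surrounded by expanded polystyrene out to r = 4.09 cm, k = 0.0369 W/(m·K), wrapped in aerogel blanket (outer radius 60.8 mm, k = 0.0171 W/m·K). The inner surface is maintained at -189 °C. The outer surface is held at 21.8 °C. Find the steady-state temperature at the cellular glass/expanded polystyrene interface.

Series thermal resistances, inner to outer:
  R'_nickel alloy = ln(0.0175/0.0143)/(2πk) = 0.2019/(2π·11.5) = 0.002795 m·K/W
  R'_cellular glass = ln(0.0230/0.0175)/(2πk) = 0.2733/(2π·0.0536) = 0.8115 m·K/W
  R'_expanded polystyrene = ln(0.0409/0.0230)/(2πk) = 0.5756/(2π·0.0369) = 2.483 m·K/W
  R'_aerogel blanket = ln(0.0608/0.0409)/(2πk) = 0.3965/(2π·0.0171) = 3.690 m·K/W
ΣR = 0.002795 + 0.8115 + 2.483 + 3.690 = 6.987 m·K/W
Q' = ΔT/ΣR = (-189 °C − 21.8 °C)/6.987 = -30.17 W/m
From the inner boundary to the cellular glass/expanded polystyrene interface, ΣR_partial = 0.8143 m·K/W.
T_interface = T_in − Q'·ΣR_partial = -189 °C − (-30.17)(0.8143) = -164 °C

T = -164 °C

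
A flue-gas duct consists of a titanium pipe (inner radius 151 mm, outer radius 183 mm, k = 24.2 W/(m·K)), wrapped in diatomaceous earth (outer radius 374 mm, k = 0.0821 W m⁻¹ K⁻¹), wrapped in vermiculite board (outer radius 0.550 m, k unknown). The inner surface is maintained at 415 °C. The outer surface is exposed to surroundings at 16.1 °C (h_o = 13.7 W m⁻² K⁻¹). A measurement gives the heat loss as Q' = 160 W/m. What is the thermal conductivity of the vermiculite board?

k = 0.0566 W/m·K

ΣR = ΔT/Q' = |415 − 16.1|/160 = 2.493 m·K/W
Known resistances:
  R'_titanium = ln(0.183/0.151)/(2πk) = 0.1922/(2π·24.2) = 0.001264 m·K/W
  R'_diatomaceous earth = ln(0.374/0.183)/(2πk) = 0.7148/(2π·0.0821) = 1.386 m·K/W
  R'_conv,out = 1/(2πr h) = 1/(2π·0.550·13.7) = 0.02112 m·K/W
R_vermiculite board = ΣR − ΣR_known = 2.493 − 1.408 = 1.085 m·K/W
ln(r₂/r₁)/(2πk) = 1.085 ⇒ k = 0.3857/(2π·1.085) = 0.0566 W/m·K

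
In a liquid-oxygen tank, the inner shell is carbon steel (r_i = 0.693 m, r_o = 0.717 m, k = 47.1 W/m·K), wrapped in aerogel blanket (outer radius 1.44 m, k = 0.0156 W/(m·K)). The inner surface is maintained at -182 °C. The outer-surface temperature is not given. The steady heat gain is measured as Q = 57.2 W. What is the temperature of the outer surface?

T_out = 22.3 °C

Series resistances:
  R_carbon steel = (1/0.693 − 1/0.717)/(4πk) = 0.04830/(4π·47.1) = 8.161×10^-5 K/W
  R_aerogel blanket = (1/0.717 − 1/1.44)/(4πk) = 0.7003/(4π·0.0156) = 3.572 K/W
ΣR = 3.572 K/W
ΔT = Q·ΣR = 57.2 × 3.572 = 204.3 K
Heat flows inward, so T_out = T_in + ΔT = -182 + 204.3 = 22.3 °C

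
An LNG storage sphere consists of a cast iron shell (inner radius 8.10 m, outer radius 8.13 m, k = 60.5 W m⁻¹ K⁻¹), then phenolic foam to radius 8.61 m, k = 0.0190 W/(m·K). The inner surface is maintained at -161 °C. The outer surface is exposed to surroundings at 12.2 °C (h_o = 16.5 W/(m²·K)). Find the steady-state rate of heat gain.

Q = 6020 W

Treat each layer as a resistance in series:
  R_cast iron = (1/8.10 − 1/8.13)/(4πk) = 4.556×10^-4/(4π·60.5) = 5.992×10^-7 K/W
  R_phenolic foam = (1/8.13 − 1/8.61)/(4πk) = 0.006857/(4π·0.0190) = 0.02872 K/W
  R_conv,out = 1/(4πr²h) = 1/(4π·8.61²·16.5) = 6.506×10^-5 K/W
ΣR = 5.992×10^-7 + 0.02872 + 6.506×10^-5 = 0.02879 K/W
Q = ΔT/ΣR = (-161 °C − 12.2 °C)/0.02879 = -6020 W
(Negative Q ⇒ heat flows inward; heat gain = 6020 W.)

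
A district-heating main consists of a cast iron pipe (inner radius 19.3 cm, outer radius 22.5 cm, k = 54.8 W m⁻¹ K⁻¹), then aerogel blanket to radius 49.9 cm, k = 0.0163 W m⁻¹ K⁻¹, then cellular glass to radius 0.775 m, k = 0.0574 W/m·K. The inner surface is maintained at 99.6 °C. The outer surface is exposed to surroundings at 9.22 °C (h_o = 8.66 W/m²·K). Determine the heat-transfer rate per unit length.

Q' = 10.0 W/m

Resistance network (inner→outer):
  R'_cast iron = ln(0.225/0.193)/(2πk) = 0.1534/(2π·54.8) = 4.455×10^-4 m·K/W
  R'_aerogel blanket = ln(0.499/0.225)/(2πk) = 0.7965/(2π·0.0163) = 7.777 m·K/W
  R'_cellular glass = ln(0.775/0.499)/(2πk) = 0.4403/(2π·0.0574) = 1.221 m·K/W
  R'_conv,out = 1/(2πr h) = 1/(2π·0.775·8.66) = 0.02371 m·K/W
ΣR = 4.455×10^-4 + 7.777 + 1.221 + 0.02371 = 9.022 m·K/W
Q' = ΔT/ΣR = (99.6 °C − 9.22 °C)/9.022 = 10.0 W/m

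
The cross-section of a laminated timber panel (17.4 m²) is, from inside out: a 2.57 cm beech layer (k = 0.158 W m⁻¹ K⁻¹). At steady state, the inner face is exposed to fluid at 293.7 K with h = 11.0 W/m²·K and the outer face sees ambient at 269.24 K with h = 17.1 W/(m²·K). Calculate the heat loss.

Series thermal resistances, inner to outer:
  R_conv,in = 1/(hA) = 1/(11.0·17.4) = 0.005225 K/W
  R_beech = L/(kA) = 0.0257/(0.158·17.4) = 0.009348 K/W
  R_conv,out = 1/(hA) = 1/(17.1·17.4) = 0.003361 K/W
ΣR = 0.005225 + 0.009348 + 0.003361 = 0.01793 K/W
Q = ΔT/ΣR = (293.7 K − 269.24 K)/0.01793 = 1360 W

Q = 1360 W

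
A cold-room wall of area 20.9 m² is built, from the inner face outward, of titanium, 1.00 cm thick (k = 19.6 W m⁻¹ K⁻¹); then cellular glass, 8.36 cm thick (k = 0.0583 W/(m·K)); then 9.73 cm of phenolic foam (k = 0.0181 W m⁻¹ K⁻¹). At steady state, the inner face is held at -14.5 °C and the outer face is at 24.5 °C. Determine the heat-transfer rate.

Series thermal resistances, inner to outer:
  R_titanium = L/(kA) = 0.0100/(19.6·20.9) = 2.441×10^-5 K/W
  R_cellular glass = L/(kA) = 0.0836/(0.0583·20.9) = 0.06861 K/W
  R_phenolic foam = L/(kA) = 0.0973/(0.0181·20.9) = 0.2572 K/W
ΣR = 2.441×10^-5 + 0.06861 + 0.2572 = 0.3258 K/W
Q = ΔT/ΣR = (-14.5 °C − 24.5 °C)/0.3258 = -120 W
(Negative Q ⇒ heat flows inward; heat gain = 120 W.)

Q = 120 W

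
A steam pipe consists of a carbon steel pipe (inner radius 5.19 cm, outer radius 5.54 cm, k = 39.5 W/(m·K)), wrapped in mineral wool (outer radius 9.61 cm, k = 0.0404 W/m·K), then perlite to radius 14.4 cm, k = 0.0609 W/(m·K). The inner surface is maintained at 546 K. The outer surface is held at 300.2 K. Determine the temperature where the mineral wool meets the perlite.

Series thermal resistances, inner to outer:
  R'_carbon steel = ln(0.0554/0.0519)/(2πk) = 0.06526/(2π·39.5) = 2.630×10^-4 m·K/W
  R'_mineral wool = ln(0.0961/0.0554)/(2πk) = 0.5508/(2π·0.0404) = 2.170 m·K/W
  R'_perlite = ln(0.144/0.0961)/(2πk) = 0.4044/(2π·0.0609) = 1.057 m·K/W
ΣR = 2.630×10^-4 + 2.170 + 1.057 = 3.227 m·K/W
Q' = ΔT/ΣR = (546 K − 300.2 K)/3.227 = 76.17 W/m
From the inner boundary to the mineral wool/perlite interface, ΣR_partial = 2.170 m·K/W.
T_interface = T_in − Q'·ΣR_partial = 546 K − (76.17)(2.170) = 381 K

T = 381 K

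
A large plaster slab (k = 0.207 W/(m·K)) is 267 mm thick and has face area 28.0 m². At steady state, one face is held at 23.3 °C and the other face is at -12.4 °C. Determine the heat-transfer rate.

Q = 775 W

Q = kA·ΔT/L = 0.207 × 28.0 × |23.3 °C − -12.4 °C| / 0.267 = 775 W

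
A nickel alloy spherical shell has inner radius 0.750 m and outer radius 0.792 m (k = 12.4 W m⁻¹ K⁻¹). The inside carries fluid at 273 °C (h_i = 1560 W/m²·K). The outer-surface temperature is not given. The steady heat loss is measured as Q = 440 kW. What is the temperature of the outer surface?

T_out = 33.4 °C

Series resistances:
  R_conv,in = 1/(4πr²h) = 1/(4π·0.750²·1560) = 9.069×10^-5 K/W
  R_nickel alloy = (1/0.750 − 1/0.792)/(4πk) = 0.07071/(4π·12.4) = 4.538×10^-4 K/W
ΣR = 5.445×10^-4 K/W
ΔT = Q·ΣR = 4.40×10^5 × 5.445×10^-4 = 239.6 K
Heat flows outward, so T_out = T_in − ΔT = 273 − 239.6 = 33.4 °C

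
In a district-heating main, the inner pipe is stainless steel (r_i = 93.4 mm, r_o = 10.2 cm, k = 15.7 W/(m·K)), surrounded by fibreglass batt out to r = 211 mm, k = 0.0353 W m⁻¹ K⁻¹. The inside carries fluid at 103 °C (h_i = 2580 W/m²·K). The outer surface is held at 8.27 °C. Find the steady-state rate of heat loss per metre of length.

Series thermal resistances, inner to outer:
  R'_conv,in = 1/(2πr h) = 1/(2π·0.0934·2580) = 6.605×10^-4 m·K/W
  R'_stainless steel = ln(0.102/0.0934)/(2πk) = 0.08808/(2π·15.7) = 8.929×10^-4 m·K/W
  R'_fibreglass batt = ln(0.211/0.102)/(2πk) = 0.7269/(2π·0.0353) = 3.277 m·K/W
ΣR = 6.605×10^-4 + 8.929×10^-4 + 3.277 = 3.279 m·K/W
Q' = ΔT/ΣR = (103 °C − 8.27 °C)/3.279 = 28.9 W/m

Q' = 28.9 W/m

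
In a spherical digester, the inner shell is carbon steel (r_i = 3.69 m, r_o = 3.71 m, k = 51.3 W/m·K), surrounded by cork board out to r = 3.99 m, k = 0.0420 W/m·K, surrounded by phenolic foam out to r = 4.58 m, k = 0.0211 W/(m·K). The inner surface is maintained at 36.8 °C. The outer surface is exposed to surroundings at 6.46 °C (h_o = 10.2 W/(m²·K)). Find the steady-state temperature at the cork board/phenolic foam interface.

T = 29.9 °C

Treat each layer as a resistance in series:
  R_carbon steel = (1/3.69 − 1/3.71)/(4πk) = 0.001461/(4π·51.3) = 2.266×10^-6 K/W
  R_cork board = (1/3.71 − 1/3.99)/(4πk) = 0.01892/(4π·0.0420) = 0.03584 K/W
  R_phenolic foam = (1/3.99 − 1/4.58)/(4πk) = 0.03229/(4π·0.0211) = 0.1218 K/W
  R_conv,out = 1/(4πr²h) = 1/(4π·4.58²·10.2) = 3.719×10^-4 K/W
ΣR = 2.266×10^-6 + 0.03584 + 0.1218 + 3.719×10^-4 = 0.1580 K/W
Q = ΔT/ΣR = (36.8 °C − 6.46 °C)/0.1580 = 192.0 W
From the inner boundary to the cork board/phenolic foam interface, ΣR_partial = 0.03584 K/W.
T_interface = T_in − Q·ΣR_partial = 36.8 °C − (192.0)(0.03584) = 29.9 °C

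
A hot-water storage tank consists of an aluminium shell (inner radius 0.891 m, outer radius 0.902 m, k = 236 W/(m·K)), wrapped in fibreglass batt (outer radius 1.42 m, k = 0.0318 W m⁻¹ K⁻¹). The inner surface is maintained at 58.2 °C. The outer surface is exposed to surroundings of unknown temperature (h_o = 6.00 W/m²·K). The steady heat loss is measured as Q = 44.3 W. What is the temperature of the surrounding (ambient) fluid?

Series resistances:
  R_aluminium = (1/0.891 − 1/0.902)/(4πk) = 0.01369/(4π·236) = 4.615×10^-6 K/W
  R_fibreglass batt = (1/0.902 − 1/1.42)/(4πk) = 0.4044/(4π·0.0318) = 1.012 K/W
  R_conv,out = 1/(4πr²h) = 1/(4π·1.42²·6.00) = 0.006578 K/W
ΣR = 1.019 K/W
ΔT = Q·ΣR = 44.3 × 1.019 = 45.14 K
Heat flows outward, so T_out = T_in − ΔT = 58.2 − 45.14 = 13.1 °C

T_out = 13.1 °C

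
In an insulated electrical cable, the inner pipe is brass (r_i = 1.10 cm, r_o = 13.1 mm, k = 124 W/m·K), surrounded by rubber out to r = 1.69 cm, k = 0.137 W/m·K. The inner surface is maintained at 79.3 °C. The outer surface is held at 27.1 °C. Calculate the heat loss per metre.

Treat each layer as a resistance in series:
  R'_brass = ln(0.0131/0.0110)/(2πk) = 0.1747/(2π·124) = 2.243×10^-4 m·K/W
  R'_rubber = ln(0.0169/0.0131)/(2πk) = 0.2547/(2π·0.137) = 0.2959 m·K/W
ΣR = 2.243×10^-4 + 0.2959 = 0.2961 m·K/W
Q' = ΔT/ΣR = (79.3 °C − 27.1 °C)/0.2961 = 176 W/m

Q' = 176 W/m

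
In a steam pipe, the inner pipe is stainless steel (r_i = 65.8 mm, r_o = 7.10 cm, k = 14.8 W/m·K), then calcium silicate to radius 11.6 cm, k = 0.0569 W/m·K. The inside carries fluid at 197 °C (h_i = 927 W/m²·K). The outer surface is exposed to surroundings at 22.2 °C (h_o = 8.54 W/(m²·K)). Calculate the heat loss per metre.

Q' = 114 W/m

Series thermal resistances, inner to outer:
  R'_conv,in = 1/(2πr h) = 1/(2π·0.0658·927) = 0.002609 m·K/W
  R'_stainless steel = ln(0.0710/0.0658)/(2πk) = 0.07606/(2π·14.8) = 8.179×10^-4 m·K/W
  R'_calcium silicate = ln(0.116/0.0710)/(2πk) = 0.4909/(2π·0.0569) = 1.373 m·K/W
  R'_conv,out = 1/(2πr h) = 1/(2π·0.116·8.54) = 0.1607 m·K/W
ΣR = 0.002609 + 8.179×10^-4 + 1.373 + 0.1607 = 1.537 m·K/W
Q' = ΔT/ΣR = (197 °C − 22.2 °C)/1.537 = 114 W/m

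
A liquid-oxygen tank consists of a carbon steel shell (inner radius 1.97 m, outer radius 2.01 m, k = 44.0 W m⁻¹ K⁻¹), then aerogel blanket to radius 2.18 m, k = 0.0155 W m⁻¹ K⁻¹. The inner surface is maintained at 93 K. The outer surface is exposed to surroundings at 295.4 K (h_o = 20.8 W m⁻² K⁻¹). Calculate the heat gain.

Series thermal resistances, inner to outer:
  R_carbon steel = (1/1.97 − 1/2.01)/(4πk) = 0.01010/(4π·44.0) = 1.827×10^-5 K/W
  R_aerogel blanket = (1/2.01 − 1/2.18)/(4πk) = 0.03880/(4π·0.0155) = 0.1992 K/W
  R_conv,out = 1/(4πr²h) = 1/(4π·2.18²·20.8) = 8.050×10^-4 K/W
ΣR = 1.827×10^-5 + 0.1992 + 8.050×10^-4 = 0.2000 K/W
Q = ΔT/ΣR = (93 K − 295.4 K)/0.2000 = -1010 W
(Negative Q ⇒ heat flows inward; heat gain = 1010 W.)

Q = 1010 W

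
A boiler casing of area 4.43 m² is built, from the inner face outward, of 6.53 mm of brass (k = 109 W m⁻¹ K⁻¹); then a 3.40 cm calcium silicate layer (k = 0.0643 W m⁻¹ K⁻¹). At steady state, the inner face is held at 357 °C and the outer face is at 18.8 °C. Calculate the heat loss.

Series thermal resistances, inner to outer:
  R_brass = L/(kA) = 0.00653/(109·4.43) = 1.352×10^-5 K/W
  R_calcium silicate = L/(kA) = 0.0340/(0.0643·4.43) = 0.1194 K/W
ΣR = 1.352×10^-5 + 0.1194 = 0.1194 K/W
Q = ΔT/ΣR = (357 °C − 18.8 °C)/0.1194 = 2830 W

Q = 2.83 kW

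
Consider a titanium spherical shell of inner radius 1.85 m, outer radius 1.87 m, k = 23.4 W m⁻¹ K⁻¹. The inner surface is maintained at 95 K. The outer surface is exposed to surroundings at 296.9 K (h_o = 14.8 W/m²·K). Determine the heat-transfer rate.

Q = 130 kW

Treat each layer as a resistance in series:
  R_titanium = (1/1.85 − 1/1.87)/(4πk) = 0.005781/(4π·23.4) = 1.966×10^-5 K/W
  R_conv,out = 1/(4πr²h) = 1/(4π·1.87²·14.8) = 0.001538 K/W
ΣR = 1.966×10^-5 + 0.001538 = 0.001558 K/W
Q = ΔT/ΣR = (95 K − 296.9 K)/0.001558 = -1.30×10^5 W
(Negative Q ⇒ heat flows inward; heat gain = 1.30×10^5 W.)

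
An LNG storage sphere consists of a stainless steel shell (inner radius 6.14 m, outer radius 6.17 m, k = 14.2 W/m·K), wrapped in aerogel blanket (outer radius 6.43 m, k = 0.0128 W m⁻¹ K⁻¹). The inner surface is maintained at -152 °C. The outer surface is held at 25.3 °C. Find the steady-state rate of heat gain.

Q = 4.35 kW

Treat each layer as a resistance in series:
  R_stainless steel = (1/6.14 − 1/6.17)/(4πk) = 7.919×10^-4/(4π·14.2) = 4.438×10^-6 K/W
  R_aerogel blanket = (1/6.17 − 1/6.43)/(4πk) = 0.006554/(4π·0.0128) = 0.04074 K/W
ΣR = 4.438×10^-6 + 0.04074 = 0.04074 K/W
Q = ΔT/ΣR = (-152 °C − 25.3 °C)/0.04074 = -4350 W
(Negative Q ⇒ heat flows inward; heat gain = 4350 W.)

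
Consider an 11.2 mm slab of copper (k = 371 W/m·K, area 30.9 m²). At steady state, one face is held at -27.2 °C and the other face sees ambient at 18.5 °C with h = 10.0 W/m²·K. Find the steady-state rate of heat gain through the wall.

Series thermal resistances, inner to outer:
  R_copper = L/(kA) = 0.0112/(371·30.9) = 9.770×10^-7 K/W
  R_conv,out = 1/(hA) = 1/(10.0·30.9) = 0.003236 K/W
ΣR = 9.770×10^-7 + 0.003236 = 0.003237 K/W
Q = ΔT/ΣR = (-27.2 °C − 18.5 °C)/0.003237 = -14100 W
(Negative Q ⇒ heat flows inward; heat gain = 14100 W.)

Q = 14.1 kW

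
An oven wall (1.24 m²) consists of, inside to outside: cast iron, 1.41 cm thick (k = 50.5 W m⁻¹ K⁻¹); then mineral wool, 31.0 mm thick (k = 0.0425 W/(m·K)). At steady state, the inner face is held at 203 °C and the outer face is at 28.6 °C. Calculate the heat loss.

Resistance network (inner→outer):
  R_cast iron = L/(kA) = 0.0141/(50.5·1.24) = 2.252×10^-4 K/W
  R_mineral wool = L/(kA) = 0.0310/(0.0425·1.24) = 0.5882 K/W
ΣR = 2.252×10^-4 + 0.5882 = 0.5884 K/W
Q = ΔT/ΣR = (203 °C − 28.6 °C)/0.5884 = 296 W

Q = 296 W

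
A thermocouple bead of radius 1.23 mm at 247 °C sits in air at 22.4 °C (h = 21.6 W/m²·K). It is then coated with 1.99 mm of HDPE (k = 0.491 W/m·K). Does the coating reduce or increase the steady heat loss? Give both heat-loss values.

Critical radius for a sphere: r_cr = 2k/h = 0.0455 m = 4.55 cm.
Outer radius after coating: r₂ = 0.00123 + 0.00199 = 0.00322 m.
Since r₁ < r_cr and r₂ ≤ r_cr, the coating moves toward the maximum at r_cr — heat loss rises.
Bare: R = 1/(4πr₁²h) = 2435 K/W; Q = 224.6/2435 = 0.0922 W.
Coated: R = R_cond + R_conv = 436.8 K/W; Q = 224.6/436.8 = 0.514 W.

increases: 0.0922 → 0.514 W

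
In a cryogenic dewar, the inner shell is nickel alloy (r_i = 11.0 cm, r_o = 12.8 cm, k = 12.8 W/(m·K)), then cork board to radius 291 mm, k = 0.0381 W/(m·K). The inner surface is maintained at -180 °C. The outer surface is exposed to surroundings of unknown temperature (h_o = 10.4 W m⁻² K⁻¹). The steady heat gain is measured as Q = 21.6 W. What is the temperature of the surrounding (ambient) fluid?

T_out = 19.5 °C

Sum the resistances:
  R_nickel alloy = (1/0.110 − 1/0.128)/(4πk) = 1.278/(4π·12.8) = 0.007948 K/W
  R_cork board = (1/0.128 − 1/0.291)/(4πk) = 4.376/(4π·0.0381) = 9.140 K/W
  R_conv,out = 1/(4πr²h) = 1/(4π·0.291²·10.4) = 0.09036 K/W
ΣR = 9.238 K/W
ΔT = Q·ΣR = 21.6 × 9.238 = 199.5 K
Heat flows inward, so T_out = T_in + ΔT = -180 + 199.5 = 19.5 °C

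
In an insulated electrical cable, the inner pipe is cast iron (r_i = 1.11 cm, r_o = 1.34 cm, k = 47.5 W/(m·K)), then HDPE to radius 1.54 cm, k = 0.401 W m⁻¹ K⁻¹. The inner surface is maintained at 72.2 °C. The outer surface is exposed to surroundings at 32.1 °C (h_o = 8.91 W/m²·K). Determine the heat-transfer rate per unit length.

Treat each layer as a resistance in series:
  R'_cast iron = ln(0.0134/0.0111)/(2πk) = 0.1883/(2π·47.5) = 6.310×10^-4 m·K/W
  R'_HDPE = ln(0.0154/0.0134)/(2πk) = 0.1391/(2π·0.401) = 0.05521 m·K/W
  R'_conv,out = 1/(2πr h) = 1/(2π·0.0154·8.91) = 1.160 m·K/W
ΣR = 6.310×10^-4 + 0.05521 + 1.160 = 1.216 m·K/W
Q' = ΔT/ΣR = (72.2 °C − 32.1 °C)/1.216 = 33.0 W/m

Q' = 33.0 W/m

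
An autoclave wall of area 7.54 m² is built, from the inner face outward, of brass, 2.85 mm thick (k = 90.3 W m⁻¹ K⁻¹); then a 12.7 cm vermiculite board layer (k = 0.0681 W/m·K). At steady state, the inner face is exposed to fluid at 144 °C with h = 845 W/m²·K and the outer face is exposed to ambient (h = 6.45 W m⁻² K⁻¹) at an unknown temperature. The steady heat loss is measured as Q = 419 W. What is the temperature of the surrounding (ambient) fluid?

Series resistances:
  R_conv,in = 1/(hA) = 1/(845·7.54) = 1.570×10^-4 K/W
  R_brass = L/(kA) = 0.00285/(90.3·7.54) = 4.186×10^-6 K/W
  R_vermiculite board = L/(kA) = 0.127/(0.0681·7.54) = 0.2473 K/W
  R_conv,out = 1/(hA) = 1/(6.45·7.54) = 0.02056 K/W
ΣR = 0.2681 K/W
ΔT = Q·ΣR = 419 × 0.2681 = 112.3 K
Heat flows outward, so T_out = T_in − ΔT = 144 − 112.3 = 31.7 °C

T_out = 31.7 °C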